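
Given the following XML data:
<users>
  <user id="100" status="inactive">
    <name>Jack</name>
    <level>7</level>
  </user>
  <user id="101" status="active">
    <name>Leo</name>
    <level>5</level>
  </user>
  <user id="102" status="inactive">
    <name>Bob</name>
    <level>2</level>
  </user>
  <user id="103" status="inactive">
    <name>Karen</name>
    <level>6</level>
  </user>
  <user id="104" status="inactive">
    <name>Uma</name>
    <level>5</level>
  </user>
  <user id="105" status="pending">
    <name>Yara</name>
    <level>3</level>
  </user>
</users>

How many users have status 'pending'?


Counting users with status='pending':
  Yara (id=105) -> MATCH
Count: 1

ANSWER: 1


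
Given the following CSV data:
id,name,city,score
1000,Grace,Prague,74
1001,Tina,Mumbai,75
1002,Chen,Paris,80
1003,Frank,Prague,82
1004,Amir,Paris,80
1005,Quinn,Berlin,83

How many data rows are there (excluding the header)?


Counting rows (excluding header):
Header: id,name,city,score
Data rows: 6

ANSWER: 6


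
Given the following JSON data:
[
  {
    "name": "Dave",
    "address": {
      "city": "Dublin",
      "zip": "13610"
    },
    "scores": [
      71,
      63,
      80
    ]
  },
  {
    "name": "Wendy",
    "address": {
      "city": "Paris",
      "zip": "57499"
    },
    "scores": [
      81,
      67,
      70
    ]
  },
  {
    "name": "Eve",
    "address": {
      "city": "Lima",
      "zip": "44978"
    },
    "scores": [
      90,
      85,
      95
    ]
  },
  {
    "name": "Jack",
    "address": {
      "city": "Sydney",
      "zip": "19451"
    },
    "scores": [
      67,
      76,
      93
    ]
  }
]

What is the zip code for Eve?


Path: records[2].address.zip
Value: 44978

ANSWER: 44978


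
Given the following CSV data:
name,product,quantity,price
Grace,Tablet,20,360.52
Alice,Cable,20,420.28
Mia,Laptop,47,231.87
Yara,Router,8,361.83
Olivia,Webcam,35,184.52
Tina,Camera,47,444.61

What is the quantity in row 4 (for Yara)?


Row 4: Yara
Column 'quantity' = 8

ANSWER: 8


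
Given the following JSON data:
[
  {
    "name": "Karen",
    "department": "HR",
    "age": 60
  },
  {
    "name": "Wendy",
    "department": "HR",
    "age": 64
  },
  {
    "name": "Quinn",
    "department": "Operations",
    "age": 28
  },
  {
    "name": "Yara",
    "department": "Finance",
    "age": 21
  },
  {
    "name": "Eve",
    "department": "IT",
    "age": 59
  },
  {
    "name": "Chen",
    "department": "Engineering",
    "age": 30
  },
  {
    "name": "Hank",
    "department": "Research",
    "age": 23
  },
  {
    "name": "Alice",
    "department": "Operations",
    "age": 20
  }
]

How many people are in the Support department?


Scanning records for department = Support
  No matches found
Count: 0

ANSWER: 0


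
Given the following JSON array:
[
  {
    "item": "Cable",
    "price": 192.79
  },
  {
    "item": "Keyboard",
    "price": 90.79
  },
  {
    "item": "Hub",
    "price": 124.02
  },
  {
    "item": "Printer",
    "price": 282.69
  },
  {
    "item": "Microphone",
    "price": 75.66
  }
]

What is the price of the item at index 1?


Array index 1 -> Keyboard
price = 90.79

ANSWER: 90.79


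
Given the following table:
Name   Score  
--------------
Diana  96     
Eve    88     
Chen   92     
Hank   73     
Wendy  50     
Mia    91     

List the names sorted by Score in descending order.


Sorting by Score (descending):
  Diana: 96
  Chen: 92
  Mia: 91
  Eve: 88
  Hank: 73
  Wendy: 50


ANSWER: Diana, Chen, Mia, Eve, Hank, Wendy


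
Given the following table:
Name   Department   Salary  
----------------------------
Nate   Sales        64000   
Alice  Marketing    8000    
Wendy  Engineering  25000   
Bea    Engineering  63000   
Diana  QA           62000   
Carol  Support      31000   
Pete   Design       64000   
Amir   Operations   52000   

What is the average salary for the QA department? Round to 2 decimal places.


QA department members:
  Diana: 62000
Sum = 62000
Count = 1
Average = 62000 / 1 = 62000.00

ANSWER: 62000.00


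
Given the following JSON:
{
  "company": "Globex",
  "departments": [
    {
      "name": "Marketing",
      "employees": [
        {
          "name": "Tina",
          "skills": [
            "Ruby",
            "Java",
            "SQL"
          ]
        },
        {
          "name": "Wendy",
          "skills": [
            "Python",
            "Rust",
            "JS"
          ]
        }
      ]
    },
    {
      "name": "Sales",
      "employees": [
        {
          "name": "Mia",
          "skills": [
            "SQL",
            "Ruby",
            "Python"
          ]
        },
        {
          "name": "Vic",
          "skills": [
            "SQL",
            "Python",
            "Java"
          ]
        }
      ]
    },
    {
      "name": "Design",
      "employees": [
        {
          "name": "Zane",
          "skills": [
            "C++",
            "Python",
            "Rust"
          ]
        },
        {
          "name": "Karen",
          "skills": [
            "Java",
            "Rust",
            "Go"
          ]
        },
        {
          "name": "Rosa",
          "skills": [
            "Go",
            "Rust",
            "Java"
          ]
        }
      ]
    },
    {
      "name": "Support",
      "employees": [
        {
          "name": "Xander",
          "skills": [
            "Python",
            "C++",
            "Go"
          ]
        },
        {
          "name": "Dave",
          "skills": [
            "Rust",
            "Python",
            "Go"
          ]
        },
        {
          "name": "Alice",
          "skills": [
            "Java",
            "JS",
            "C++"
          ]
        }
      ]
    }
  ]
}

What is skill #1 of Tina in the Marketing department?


Path: departments[0].employees[0].skills[0]
Value: Ruby

ANSWER: Ruby


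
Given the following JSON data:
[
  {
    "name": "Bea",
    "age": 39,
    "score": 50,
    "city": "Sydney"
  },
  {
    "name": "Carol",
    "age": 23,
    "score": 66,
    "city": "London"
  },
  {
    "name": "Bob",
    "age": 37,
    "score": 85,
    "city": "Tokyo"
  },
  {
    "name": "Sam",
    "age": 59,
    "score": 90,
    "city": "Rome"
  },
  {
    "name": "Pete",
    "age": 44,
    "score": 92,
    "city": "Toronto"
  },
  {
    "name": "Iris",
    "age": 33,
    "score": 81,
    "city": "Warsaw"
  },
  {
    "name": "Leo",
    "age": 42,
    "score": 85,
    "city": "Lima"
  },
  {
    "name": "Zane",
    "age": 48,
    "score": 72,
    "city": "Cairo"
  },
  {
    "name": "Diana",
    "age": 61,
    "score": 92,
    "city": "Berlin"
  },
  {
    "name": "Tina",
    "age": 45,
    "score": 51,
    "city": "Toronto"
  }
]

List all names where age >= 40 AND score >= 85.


Checking both conditions:
  Bea (age=39, score=50) -> no
  Carol (age=23, score=66) -> no
  Bob (age=37, score=85) -> no
  Sam (age=59, score=90) -> YES
  Pete (age=44, score=92) -> YES
  Iris (age=33, score=81) -> no
  Leo (age=42, score=85) -> YES
  Zane (age=48, score=72) -> no
  Diana (age=61, score=92) -> YES
  Tina (age=45, score=51) -> no


ANSWER: Sam, Pete, Leo, Diana


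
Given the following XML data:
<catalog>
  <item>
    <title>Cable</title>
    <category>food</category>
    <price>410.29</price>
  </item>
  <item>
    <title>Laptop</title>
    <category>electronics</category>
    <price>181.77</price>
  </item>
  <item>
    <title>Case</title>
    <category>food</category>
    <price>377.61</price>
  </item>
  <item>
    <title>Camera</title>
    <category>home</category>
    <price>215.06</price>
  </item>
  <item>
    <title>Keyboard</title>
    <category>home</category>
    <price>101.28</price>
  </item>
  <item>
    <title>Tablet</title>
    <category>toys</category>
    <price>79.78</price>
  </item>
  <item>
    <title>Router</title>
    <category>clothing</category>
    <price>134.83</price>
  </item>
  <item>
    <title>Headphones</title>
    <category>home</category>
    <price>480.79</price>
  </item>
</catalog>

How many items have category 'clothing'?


Scanning <item> elements for <category>clothing</category>:
  Item 7: Router -> MATCH
Count: 1

ANSWER: 1


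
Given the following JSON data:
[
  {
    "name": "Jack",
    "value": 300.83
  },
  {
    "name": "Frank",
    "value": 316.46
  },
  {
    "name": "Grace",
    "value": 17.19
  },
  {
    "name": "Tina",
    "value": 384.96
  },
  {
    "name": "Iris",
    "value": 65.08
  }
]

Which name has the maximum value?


Comparing values:
  Jack: 300.83
  Frank: 316.46
  Grace: 17.19
  Tina: 384.96
  Iris: 65.08
Maximum: Tina (384.96)

ANSWER: Tina


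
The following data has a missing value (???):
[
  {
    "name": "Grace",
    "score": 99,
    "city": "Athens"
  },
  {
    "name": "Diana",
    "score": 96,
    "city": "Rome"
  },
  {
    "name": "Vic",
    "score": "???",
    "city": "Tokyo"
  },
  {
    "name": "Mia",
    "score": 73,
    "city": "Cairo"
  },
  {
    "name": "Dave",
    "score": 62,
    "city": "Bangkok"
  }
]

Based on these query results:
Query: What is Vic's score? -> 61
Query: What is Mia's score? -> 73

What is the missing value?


The missing value is Vic's score
From query: Vic's score = 61

ANSWER: 61


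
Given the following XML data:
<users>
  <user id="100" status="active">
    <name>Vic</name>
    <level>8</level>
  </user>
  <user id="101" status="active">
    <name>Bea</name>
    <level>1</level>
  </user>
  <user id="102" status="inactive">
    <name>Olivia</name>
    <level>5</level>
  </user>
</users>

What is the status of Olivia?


Finding user with name = Olivia
user id="102" status="inactive"

ANSWER: inactive


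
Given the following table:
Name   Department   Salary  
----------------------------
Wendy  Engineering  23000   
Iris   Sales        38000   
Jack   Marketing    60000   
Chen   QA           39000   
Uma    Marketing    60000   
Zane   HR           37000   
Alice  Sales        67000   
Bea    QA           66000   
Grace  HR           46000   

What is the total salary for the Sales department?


Sales department members:
  Iris: 38000
  Alice: 67000
Total = 38000 + 67000 = 105000

ANSWER: 105000


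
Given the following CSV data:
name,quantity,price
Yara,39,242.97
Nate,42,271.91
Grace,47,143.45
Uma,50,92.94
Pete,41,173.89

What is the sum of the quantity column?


Values in 'quantity' column:
  Row 1: 39
  Row 2: 42
  Row 3: 47
  Row 4: 50
  Row 5: 41
Sum = 39 + 42 + 47 + 50 + 41 = 219

ANSWER: 219


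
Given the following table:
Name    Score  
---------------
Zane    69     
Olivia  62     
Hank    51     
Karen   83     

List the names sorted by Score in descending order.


Sorting by Score (descending):
  Karen: 83
  Zane: 69
  Olivia: 62
  Hank: 51


ANSWER: Karen, Zane, Olivia, Hank


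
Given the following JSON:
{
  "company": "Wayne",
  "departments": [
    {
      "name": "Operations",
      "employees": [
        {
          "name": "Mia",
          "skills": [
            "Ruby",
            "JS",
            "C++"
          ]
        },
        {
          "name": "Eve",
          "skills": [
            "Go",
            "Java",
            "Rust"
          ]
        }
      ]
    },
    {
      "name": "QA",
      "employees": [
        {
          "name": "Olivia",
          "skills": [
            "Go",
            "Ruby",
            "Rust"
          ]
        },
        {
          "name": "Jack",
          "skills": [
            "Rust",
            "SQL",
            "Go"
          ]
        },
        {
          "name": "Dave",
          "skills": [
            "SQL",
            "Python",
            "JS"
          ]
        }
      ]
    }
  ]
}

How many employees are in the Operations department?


Path: departments[0].employees
Count: 2

ANSWER: 2


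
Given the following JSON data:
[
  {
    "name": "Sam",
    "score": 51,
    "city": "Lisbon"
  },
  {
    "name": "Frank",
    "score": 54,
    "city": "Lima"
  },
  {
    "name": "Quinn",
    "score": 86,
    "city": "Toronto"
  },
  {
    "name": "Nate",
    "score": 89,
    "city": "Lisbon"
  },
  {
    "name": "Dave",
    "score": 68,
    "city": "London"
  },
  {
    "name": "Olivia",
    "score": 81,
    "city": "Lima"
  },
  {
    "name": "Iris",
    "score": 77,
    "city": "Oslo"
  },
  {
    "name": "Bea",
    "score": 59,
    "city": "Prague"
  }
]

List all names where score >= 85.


Filtering records where score >= 85:
  Sam (score=51) -> no
  Frank (score=54) -> no
  Quinn (score=86) -> YES
  Nate (score=89) -> YES
  Dave (score=68) -> no
  Olivia (score=81) -> no
  Iris (score=77) -> no
  Bea (score=59) -> no


ANSWER: Quinn, Nate


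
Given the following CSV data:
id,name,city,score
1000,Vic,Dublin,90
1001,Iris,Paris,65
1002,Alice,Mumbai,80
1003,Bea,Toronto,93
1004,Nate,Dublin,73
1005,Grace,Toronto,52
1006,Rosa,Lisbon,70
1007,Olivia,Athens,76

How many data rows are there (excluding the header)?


Counting rows (excluding header):
Header: id,name,city,score
Data rows: 8

ANSWER: 8


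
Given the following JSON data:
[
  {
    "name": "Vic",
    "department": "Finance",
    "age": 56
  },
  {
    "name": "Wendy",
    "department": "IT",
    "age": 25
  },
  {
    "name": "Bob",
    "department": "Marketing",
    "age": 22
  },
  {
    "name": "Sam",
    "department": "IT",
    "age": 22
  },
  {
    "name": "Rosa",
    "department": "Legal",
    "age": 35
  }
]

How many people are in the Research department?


Scanning records for department = Research
  No matches found
Count: 0

ANSWER: 0


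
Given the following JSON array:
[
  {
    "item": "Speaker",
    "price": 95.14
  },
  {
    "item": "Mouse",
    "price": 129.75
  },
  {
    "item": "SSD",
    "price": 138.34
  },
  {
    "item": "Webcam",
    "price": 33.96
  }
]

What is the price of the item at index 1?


Array index 1 -> Mouse
price = 129.75

ANSWER: 129.75


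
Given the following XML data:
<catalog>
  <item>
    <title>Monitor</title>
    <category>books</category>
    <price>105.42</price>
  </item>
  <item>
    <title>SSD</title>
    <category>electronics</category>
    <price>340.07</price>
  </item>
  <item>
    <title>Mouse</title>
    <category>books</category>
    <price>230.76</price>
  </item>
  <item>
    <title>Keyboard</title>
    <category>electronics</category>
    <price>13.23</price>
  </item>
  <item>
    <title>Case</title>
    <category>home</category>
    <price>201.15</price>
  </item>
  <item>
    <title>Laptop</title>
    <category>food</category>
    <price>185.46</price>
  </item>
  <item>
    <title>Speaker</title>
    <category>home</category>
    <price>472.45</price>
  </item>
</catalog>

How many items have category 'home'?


Scanning <item> elements for <category>home</category>:
  Item 5: Case -> MATCH
  Item 7: Speaker -> MATCH
Count: 2

ANSWER: 2


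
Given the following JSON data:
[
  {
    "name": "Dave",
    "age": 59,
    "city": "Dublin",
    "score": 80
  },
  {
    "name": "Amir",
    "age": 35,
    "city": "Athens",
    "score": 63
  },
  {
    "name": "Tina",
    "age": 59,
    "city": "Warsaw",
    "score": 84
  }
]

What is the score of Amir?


Looking up record where name = Amir
Record index: 1
Field 'score' = 63

ANSWER: 63


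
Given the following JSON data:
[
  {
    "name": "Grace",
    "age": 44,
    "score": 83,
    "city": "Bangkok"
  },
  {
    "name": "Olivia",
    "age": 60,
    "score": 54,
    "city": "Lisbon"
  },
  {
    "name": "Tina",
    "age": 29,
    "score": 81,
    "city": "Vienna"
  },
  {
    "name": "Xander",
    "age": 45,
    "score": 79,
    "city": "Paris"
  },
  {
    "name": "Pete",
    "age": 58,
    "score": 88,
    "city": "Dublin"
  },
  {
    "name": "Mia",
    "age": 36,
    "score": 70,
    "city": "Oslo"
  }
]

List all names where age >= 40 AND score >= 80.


Checking both conditions:
  Grace (age=44, score=83) -> YES
  Olivia (age=60, score=54) -> no
  Tina (age=29, score=81) -> no
  Xander (age=45, score=79) -> no
  Pete (age=58, score=88) -> YES
  Mia (age=36, score=70) -> no


ANSWER: Grace, Pete


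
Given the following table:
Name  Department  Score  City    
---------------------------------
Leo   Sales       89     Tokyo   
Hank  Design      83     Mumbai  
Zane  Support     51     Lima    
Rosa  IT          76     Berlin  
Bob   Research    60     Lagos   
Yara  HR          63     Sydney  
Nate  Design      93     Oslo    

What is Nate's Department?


Row 7: Nate
Department = Design

ANSWER: Design


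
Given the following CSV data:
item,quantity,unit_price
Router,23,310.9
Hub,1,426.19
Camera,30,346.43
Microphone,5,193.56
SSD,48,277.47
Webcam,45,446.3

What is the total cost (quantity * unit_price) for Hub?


Row: Hub
quantity = 1
unit_price = 426.19
total = 1 * 426.19 = 426.19

ANSWER: 426.19


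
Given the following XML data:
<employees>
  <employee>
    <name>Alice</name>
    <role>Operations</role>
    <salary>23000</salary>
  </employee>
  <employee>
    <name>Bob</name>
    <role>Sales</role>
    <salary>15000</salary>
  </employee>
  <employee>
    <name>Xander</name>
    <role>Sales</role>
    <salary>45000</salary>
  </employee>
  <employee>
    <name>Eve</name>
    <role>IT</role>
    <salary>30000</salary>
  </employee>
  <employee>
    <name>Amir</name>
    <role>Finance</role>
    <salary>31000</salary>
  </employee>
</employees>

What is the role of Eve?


Searching for <employee> with <name>Eve</name>
Found at position 4
<role>IT</role>

ANSWER: IT


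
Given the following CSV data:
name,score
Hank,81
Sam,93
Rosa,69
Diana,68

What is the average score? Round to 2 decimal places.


Scores: 81, 93, 69, 68
Sum = 311
Count = 4
Average = 311 / 4 = 77.75

ANSWER: 77.75


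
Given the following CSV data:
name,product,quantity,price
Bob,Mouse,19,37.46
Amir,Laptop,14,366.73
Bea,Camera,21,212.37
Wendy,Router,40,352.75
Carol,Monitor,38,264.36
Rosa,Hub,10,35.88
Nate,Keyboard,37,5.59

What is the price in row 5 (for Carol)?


Row 5: Carol
Column 'price' = 264.36

ANSWER: 264.36


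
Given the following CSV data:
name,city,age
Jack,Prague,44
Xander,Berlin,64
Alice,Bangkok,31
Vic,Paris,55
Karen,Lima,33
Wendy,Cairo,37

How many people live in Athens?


Scanning city column for 'Athens':
Total matches: 0

ANSWER: 0


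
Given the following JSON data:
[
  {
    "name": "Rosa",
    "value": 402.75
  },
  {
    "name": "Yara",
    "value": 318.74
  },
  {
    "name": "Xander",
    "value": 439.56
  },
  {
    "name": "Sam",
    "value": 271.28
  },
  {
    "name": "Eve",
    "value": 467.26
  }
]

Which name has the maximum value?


Comparing values:
  Rosa: 402.75
  Yara: 318.74
  Xander: 439.56
  Sam: 271.28
  Eve: 467.26
Maximum: Eve (467.26)

ANSWER: Eve


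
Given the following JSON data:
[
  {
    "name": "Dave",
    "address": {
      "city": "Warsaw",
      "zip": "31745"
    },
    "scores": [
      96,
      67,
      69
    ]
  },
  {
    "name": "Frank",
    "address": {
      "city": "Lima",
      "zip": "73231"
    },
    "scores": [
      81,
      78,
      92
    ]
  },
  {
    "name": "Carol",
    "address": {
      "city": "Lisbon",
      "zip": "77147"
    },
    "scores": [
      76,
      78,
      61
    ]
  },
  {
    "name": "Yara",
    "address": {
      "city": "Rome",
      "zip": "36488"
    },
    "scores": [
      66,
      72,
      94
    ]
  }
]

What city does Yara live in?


Path: records[3].address.city
Value: Rome

ANSWER: Rome


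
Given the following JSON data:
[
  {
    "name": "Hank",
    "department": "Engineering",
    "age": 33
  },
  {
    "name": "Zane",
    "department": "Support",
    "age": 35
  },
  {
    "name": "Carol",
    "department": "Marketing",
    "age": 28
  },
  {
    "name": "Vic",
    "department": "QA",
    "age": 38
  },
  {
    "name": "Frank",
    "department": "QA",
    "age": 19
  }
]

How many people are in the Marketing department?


Scanning records for department = Marketing
  Record 2: Carol
Count: 1

ANSWER: 1


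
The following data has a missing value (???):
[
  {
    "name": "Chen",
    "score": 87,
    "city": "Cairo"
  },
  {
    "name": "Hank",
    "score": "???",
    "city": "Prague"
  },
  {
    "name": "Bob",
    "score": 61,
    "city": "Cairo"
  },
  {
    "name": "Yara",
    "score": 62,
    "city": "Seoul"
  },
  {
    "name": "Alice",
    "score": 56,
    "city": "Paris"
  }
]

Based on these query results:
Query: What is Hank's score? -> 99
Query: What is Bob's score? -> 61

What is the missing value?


The missing value is Hank's score
From query: Hank's score = 99

ANSWER: 99


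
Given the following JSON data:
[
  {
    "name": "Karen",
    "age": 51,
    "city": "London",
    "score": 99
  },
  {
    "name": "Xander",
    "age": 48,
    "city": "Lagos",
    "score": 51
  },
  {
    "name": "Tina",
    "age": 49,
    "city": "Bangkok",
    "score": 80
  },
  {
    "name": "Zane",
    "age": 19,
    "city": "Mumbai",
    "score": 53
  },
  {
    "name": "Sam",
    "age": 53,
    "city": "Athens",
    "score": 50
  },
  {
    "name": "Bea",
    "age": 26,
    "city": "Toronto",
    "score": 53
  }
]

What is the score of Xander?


Looking up record where name = Xander
Record index: 1
Field 'score' = 51

ANSWER: 51


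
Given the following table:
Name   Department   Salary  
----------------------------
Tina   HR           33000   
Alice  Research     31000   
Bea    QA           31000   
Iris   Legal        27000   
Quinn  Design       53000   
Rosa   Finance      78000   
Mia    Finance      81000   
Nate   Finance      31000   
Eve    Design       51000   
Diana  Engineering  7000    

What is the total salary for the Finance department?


Finance department members:
  Rosa: 78000
  Mia: 81000
  Nate: 31000
Total = 78000 + 81000 + 31000 = 190000

ANSWER: 190000


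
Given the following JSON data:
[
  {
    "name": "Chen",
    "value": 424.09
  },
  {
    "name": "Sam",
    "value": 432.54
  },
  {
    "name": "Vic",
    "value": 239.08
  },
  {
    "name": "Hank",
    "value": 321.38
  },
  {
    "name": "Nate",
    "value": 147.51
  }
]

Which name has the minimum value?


Comparing values:
  Chen: 424.09
  Sam: 432.54
  Vic: 239.08
  Hank: 321.38
  Nate: 147.51
Minimum: Nate (147.51)

ANSWER: Nate


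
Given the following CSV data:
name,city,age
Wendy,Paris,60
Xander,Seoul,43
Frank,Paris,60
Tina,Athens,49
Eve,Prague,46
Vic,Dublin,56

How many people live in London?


Scanning city column for 'London':
Total matches: 0

ANSWER: 0


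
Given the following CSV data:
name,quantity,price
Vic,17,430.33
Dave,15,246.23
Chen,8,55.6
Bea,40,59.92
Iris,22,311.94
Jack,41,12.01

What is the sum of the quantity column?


Values in 'quantity' column:
  Row 1: 17
  Row 2: 15
  Row 3: 8
  Row 4: 40
  Row 5: 22
  Row 6: 41
Sum = 17 + 15 + 8 + 40 + 22 + 41 = 143

ANSWER: 143


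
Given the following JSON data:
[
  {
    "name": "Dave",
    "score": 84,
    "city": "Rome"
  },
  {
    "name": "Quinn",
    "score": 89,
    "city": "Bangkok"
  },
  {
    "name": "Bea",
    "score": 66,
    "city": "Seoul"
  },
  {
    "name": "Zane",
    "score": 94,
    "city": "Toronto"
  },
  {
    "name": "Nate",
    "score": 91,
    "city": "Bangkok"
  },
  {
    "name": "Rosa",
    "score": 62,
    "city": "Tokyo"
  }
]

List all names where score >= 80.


Filtering records where score >= 80:
  Dave (score=84) -> YES
  Quinn (score=89) -> YES
  Bea (score=66) -> no
  Zane (score=94) -> YES
  Nate (score=91) -> YES
  Rosa (score=62) -> no


ANSWER: Dave, Quinn, Zane, Nate


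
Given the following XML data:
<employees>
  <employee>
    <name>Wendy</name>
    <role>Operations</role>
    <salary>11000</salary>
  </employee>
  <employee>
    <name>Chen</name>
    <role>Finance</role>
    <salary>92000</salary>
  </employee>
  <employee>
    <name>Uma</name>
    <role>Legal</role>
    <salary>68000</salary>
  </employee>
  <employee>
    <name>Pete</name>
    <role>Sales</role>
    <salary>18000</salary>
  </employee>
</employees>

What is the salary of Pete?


Searching for <employee> with <name>Pete</name>
Found at position 4
<salary>18000</salary>

ANSWER: 18000


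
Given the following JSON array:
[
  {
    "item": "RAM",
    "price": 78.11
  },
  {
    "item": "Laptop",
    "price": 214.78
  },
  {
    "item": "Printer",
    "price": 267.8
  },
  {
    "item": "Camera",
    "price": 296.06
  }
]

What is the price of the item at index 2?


Array index 2 -> Printer
price = 267.8

ANSWER: 267.8


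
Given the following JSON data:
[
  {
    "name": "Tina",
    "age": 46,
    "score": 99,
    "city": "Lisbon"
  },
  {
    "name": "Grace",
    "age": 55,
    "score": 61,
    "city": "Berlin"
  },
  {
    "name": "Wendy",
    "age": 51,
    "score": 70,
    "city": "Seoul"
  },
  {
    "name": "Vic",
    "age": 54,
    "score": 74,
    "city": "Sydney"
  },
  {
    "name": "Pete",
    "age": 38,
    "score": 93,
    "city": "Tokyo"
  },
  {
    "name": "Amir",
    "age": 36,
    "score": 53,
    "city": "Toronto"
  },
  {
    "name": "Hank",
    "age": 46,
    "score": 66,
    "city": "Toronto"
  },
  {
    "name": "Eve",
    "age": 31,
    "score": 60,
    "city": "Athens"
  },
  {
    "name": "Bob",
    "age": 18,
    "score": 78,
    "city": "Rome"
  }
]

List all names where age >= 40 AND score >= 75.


Checking both conditions:
  Tina (age=46, score=99) -> YES
  Grace (age=55, score=61) -> no
  Wendy (age=51, score=70) -> no
  Vic (age=54, score=74) -> no
  Pete (age=38, score=93) -> no
  Amir (age=36, score=53) -> no
  Hank (age=46, score=66) -> no
  Eve (age=31, score=60) -> no
  Bob (age=18, score=78) -> no


ANSWER: Tina


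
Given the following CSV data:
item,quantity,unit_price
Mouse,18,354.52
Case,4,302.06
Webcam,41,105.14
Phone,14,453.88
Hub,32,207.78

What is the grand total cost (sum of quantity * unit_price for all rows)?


Computing row totals:
  Mouse: 18 * 354.52 = 6381.36
  Case: 4 * 302.06 = 1208.24
  Webcam: 41 * 105.14 = 4310.74
  Phone: 14 * 453.88 = 6354.32
  Hub: 32 * 207.78 = 6648.96
Grand total = 6381.36 + 1208.24 + 4310.74 + 6354.32 + 6648.96 = 24903.62

ANSWER: 24903.62


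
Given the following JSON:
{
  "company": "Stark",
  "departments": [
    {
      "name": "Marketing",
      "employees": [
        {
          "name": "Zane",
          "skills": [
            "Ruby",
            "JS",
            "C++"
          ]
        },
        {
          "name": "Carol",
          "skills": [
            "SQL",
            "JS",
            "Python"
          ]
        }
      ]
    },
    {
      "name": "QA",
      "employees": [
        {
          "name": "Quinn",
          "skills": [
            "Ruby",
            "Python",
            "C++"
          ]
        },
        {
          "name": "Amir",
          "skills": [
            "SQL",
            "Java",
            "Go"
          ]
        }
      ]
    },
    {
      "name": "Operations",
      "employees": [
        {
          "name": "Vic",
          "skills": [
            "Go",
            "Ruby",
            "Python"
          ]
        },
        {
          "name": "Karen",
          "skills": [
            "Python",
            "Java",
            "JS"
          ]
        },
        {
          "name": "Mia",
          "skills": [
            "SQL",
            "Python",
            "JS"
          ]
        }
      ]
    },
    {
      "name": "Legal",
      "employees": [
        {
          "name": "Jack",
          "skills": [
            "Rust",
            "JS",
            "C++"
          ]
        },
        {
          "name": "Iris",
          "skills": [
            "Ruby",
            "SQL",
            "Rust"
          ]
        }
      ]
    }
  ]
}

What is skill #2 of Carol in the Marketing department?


Path: departments[0].employees[1].skills[1]
Value: JS

ANSWER: JS


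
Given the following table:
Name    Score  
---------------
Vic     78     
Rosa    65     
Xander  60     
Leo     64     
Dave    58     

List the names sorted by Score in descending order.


Sorting by Score (descending):
  Vic: 78
  Rosa: 65
  Leo: 64
  Xander: 60
  Dave: 58


ANSWER: Vic, Rosa, Leo, Xander, Dave


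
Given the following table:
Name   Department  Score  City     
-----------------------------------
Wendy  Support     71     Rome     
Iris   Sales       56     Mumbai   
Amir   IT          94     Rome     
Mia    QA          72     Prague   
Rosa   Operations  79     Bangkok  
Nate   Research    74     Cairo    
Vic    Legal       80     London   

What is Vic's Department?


Row 7: Vic
Department = Legal

ANSWER: Legal


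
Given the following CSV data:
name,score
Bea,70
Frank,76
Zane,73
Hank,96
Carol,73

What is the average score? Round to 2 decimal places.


Scores: 70, 76, 73, 96, 73
Sum = 388
Count = 5
Average = 388 / 5 = 77.60

ANSWER: 77.60


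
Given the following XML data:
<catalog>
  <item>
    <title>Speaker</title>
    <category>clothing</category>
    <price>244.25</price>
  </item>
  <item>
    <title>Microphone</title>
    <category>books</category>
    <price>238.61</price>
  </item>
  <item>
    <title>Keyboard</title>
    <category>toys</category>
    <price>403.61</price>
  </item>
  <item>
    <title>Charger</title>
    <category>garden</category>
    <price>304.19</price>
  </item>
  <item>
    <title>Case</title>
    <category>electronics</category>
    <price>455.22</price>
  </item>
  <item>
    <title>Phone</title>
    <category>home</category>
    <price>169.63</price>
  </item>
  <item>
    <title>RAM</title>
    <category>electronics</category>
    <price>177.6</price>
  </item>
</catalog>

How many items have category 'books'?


Scanning <item> elements for <category>books</category>:
  Item 2: Microphone -> MATCH
Count: 1

ANSWER: 1


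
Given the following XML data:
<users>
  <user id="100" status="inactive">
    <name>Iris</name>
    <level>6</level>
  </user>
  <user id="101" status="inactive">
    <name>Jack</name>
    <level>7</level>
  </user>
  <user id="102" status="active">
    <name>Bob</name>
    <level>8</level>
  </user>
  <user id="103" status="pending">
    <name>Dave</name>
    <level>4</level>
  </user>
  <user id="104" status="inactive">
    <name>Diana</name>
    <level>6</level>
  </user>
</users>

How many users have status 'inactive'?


Counting users with status='inactive':
  Iris (id=100) -> MATCH
  Jack (id=101) -> MATCH
  Diana (id=104) -> MATCH
Count: 3

ANSWER: 3


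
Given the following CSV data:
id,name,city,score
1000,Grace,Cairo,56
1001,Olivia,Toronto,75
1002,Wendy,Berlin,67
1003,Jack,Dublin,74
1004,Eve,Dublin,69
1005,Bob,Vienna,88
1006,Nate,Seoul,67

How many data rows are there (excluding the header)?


Counting rows (excluding header):
Header: id,name,city,score
Data rows: 7

ANSWER: 7


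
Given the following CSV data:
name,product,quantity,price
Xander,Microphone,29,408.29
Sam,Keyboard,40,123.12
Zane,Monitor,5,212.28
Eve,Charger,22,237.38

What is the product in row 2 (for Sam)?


Row 2: Sam
Column 'product' = Keyboard

ANSWER: Keyboard


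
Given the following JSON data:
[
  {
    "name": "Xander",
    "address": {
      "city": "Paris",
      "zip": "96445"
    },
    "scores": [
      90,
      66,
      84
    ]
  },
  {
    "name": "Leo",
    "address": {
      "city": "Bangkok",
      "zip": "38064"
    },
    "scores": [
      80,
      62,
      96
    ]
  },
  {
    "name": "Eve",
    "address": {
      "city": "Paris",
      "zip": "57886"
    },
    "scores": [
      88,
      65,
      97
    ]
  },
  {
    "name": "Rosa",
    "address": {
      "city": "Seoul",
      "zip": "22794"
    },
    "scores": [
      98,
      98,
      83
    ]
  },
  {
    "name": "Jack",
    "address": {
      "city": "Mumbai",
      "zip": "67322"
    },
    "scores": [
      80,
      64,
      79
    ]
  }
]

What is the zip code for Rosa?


Path: records[3].address.zip
Value: 22794

ANSWER: 22794


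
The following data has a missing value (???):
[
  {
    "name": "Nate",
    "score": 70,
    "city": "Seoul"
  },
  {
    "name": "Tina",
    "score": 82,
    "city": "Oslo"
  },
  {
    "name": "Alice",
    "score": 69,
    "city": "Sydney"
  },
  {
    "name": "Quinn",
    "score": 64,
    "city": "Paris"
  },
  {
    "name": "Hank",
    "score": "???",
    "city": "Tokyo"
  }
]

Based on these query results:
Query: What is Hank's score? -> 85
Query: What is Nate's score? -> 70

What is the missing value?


The missing value is Hank's score
From query: Hank's score = 85

ANSWER: 85


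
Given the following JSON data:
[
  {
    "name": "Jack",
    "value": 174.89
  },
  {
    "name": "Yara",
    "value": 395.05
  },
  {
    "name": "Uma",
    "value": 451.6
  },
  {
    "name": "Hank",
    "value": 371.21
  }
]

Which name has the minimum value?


Comparing values:
  Jack: 174.89
  Yara: 395.05
  Uma: 451.6
  Hank: 371.21
Minimum: Jack (174.89)

ANSWER: Jack


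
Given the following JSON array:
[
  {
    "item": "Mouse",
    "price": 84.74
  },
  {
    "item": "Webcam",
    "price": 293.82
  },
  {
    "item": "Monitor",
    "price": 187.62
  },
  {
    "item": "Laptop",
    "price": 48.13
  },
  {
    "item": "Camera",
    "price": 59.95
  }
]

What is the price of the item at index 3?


Array index 3 -> Laptop
price = 48.13

ANSWER: 48.13


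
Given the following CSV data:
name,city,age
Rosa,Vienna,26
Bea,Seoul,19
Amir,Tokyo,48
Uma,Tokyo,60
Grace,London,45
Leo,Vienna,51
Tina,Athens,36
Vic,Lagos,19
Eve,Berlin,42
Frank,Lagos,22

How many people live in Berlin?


Scanning city column for 'Berlin':
  Row 9: Eve -> MATCH
Total matches: 1

ANSWER: 1


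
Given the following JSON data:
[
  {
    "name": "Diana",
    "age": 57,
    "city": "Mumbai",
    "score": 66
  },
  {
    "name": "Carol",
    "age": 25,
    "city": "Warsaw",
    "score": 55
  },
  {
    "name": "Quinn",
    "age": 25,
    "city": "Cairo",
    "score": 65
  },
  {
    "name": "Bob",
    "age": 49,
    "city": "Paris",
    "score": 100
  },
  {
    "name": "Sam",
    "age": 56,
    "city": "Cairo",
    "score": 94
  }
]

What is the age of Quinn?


Looking up record where name = Quinn
Record index: 2
Field 'age' = 25

ANSWER: 25


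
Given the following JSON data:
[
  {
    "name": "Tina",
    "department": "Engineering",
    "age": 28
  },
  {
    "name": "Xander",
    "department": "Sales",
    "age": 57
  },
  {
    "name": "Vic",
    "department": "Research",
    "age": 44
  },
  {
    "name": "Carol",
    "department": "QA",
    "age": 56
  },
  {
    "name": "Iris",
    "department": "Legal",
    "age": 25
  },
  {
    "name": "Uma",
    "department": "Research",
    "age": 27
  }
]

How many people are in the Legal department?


Scanning records for department = Legal
  Record 4: Iris
Count: 1

ANSWER: 1


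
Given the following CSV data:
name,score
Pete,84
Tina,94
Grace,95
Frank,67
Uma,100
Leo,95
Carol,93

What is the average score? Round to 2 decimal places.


Scores: 84, 94, 95, 67, 100, 95, 93
Sum = 628
Count = 7
Average = 628 / 7 = 89.71

ANSWER: 89.71


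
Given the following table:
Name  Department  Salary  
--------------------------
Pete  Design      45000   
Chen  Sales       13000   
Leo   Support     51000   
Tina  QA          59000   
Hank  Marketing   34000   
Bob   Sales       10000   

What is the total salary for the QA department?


QA department members:
  Tina: 59000
Total = 59000 = 59000

ANSWER: 59000


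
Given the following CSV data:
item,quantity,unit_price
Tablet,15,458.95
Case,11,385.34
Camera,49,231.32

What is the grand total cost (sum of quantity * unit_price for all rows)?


Computing row totals:
  Tablet: 15 * 458.95 = 6884.25
  Case: 11 * 385.34 = 4238.74
  Camera: 49 * 231.32 = 11334.68
Grand total = 6884.25 + 4238.74 + 11334.68 = 22457.67

ANSWER: 22457.67


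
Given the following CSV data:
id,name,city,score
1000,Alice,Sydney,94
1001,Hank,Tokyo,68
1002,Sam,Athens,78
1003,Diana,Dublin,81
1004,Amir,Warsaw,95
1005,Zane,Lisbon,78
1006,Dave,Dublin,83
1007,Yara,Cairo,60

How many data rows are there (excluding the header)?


Counting rows (excluding header):
Header: id,name,city,score
Data rows: 8

ANSWER: 8


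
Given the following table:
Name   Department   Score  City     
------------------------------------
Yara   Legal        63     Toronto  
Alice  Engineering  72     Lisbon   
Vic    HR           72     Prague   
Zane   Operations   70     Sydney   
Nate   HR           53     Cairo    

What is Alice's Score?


Row 2: Alice
Score = 72

ANSWER: 72


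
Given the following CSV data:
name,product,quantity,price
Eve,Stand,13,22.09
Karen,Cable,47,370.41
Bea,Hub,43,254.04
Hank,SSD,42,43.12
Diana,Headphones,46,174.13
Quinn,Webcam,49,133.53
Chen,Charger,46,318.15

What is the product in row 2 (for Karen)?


Row 2: Karen
Column 'product' = Cable

ANSWER: Cable


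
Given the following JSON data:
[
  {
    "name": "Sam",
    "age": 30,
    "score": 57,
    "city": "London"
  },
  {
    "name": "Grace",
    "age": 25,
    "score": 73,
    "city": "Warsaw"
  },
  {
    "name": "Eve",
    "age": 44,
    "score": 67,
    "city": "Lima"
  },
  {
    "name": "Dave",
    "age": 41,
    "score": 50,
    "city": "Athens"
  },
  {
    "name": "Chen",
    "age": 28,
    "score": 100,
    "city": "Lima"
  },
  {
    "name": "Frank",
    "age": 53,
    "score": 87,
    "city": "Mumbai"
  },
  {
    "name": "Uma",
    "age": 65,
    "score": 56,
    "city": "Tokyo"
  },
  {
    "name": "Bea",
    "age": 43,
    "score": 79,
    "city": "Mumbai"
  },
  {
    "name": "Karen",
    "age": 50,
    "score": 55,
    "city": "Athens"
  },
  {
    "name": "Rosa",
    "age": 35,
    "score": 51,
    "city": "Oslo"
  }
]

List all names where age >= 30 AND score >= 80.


Checking both conditions:
  Sam (age=30, score=57) -> no
  Grace (age=25, score=73) -> no
  Eve (age=44, score=67) -> no
  Dave (age=41, score=50) -> no
  Chen (age=28, score=100) -> no
  Frank (age=53, score=87) -> YES
  Uma (age=65, score=56) -> no
  Bea (age=43, score=79) -> no
  Karen (age=50, score=55) -> no
  Rosa (age=35, score=51) -> no


ANSWER: Frank


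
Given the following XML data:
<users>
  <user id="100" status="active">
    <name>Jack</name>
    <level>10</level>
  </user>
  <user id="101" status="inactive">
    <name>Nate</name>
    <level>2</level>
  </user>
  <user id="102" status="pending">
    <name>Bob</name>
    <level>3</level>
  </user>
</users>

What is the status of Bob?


Finding user with name = Bob
user id="102" status="pending"

ANSWER: pending


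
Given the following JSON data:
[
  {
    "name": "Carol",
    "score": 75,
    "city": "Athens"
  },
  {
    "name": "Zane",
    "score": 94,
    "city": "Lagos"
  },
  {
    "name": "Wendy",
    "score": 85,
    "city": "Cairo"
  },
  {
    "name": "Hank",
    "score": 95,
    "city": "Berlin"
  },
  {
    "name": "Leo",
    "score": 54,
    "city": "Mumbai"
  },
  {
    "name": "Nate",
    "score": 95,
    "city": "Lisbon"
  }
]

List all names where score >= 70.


Filtering records where score >= 70:
  Carol (score=75) -> YES
  Zane (score=94) -> YES
  Wendy (score=85) -> YES
  Hank (score=95) -> YES
  Leo (score=54) -> no
  Nate (score=95) -> YES


ANSWER: Carol, Zane, Wendy, Hank, Nate


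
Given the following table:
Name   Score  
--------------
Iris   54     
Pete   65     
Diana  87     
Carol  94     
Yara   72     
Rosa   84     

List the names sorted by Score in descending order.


Sorting by Score (descending):
  Carol: 94
  Diana: 87
  Rosa: 84
  Yara: 72
  Pete: 65
  Iris: 54


ANSWER: Carol, Diana, Rosa, Yara, Pete, Iris


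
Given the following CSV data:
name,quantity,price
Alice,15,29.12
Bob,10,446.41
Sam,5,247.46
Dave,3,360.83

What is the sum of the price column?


Values in 'price' column:
  Row 1: 29.12
  Row 2: 446.41
  Row 3: 247.46
  Row 4: 360.83
Sum = 29.12 + 446.41 + 247.46 + 360.83 = 1083.82

ANSWER: 1083.82


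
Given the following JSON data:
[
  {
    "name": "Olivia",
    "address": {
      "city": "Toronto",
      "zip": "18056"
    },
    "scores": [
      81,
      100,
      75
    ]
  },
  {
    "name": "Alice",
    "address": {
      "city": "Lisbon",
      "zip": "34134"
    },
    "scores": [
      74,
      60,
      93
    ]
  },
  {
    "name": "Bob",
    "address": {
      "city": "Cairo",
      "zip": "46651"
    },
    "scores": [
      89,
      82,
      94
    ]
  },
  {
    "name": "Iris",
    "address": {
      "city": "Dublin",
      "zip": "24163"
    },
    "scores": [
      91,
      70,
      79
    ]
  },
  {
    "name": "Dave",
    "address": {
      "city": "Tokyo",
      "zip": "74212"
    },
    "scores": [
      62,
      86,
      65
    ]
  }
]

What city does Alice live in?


Path: records[1].address.city
Value: Lisbon

ANSWER: Lisbon
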